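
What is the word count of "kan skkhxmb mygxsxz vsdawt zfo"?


Input string: 'kan skkhxmb mygxsxz vsdawt zfo'
Operation: split by spaces
Words found: 'kan', 'skkhxmb', 'mygxsxz', 'vsdawt', 'zfo'
Word count: 5


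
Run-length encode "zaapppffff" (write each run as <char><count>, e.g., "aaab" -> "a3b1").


Input: 'zaapppffff'
Operation: identify consecutive runs
Runs: 'z' -> z1, 'aa' -> a2, 'ppp' -> p3, 'ffff' -> f4
Encoded: z1a2p3f4


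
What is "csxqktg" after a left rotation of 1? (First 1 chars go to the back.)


Input: 'csxqktg', shift = 1
Operation: split at index 1 and swap parts
Front part s[0:1] = 'c'
Back part s[1:] = 'sxqktg'
Rotated = back + front = 'sxqktg' + 'c'
Result: sxqktgc


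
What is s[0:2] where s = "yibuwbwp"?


Input string: 'yibuwbwp'
Operation: slice [0:2]
Extract characters: s[0]='y', s[1]='i'
Result: yi


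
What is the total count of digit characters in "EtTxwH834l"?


Input string: 'EtTxwH834l'
Operation: count digit characters (0-9)
Scan: 'E', 't', 'T', 'x', 'w', 'H', '8'(digit), '3'(digit), '4'(digit), 'l'
Digits found: 3
Result: 3


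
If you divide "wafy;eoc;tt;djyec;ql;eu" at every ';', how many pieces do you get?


Input string: 'wafy;eoc;tt;djyec;ql;eu'
Delimiter: ';'
Split result: 'wafy', 'eoc', 'tt', 'djyec', 'ql', 'eu'
Number of parts: 6


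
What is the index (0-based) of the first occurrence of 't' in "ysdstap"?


Input string: 'ysdstap'
Target: 't'
Scanning left to right: s[0]='y', s[1]='s', s[2]='d', s[3]='s', s[4]='t'
First match at index: 4


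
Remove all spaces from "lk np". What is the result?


Input string: 'lk np'
Operation: remove all spaces
Words: 'lk', 'np'
Join without spaces: lknp


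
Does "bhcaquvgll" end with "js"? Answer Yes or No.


Input string: 'bhcaquvgll'
Suffix to check: 'js'
Last 2 characters of input: 'll'
Match: False
Result: No


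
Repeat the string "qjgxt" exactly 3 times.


Input string: 'qjgxt'
Operation: repeat 3 times
Concatenation: 'qjgxt' + 'qjgxt' + 'qjgxt'
Result: qjgxtqjgxtqjgxt


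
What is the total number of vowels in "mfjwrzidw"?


Input string: 'mfjwrzidw'
Operation: count vowels (a, e, i, o, u)
Scan: s[0]='m', s[1]='f', s[2]='j', s[3]='w', s[4]='r', s[5]='z', s[6]='i' (vowel), s[7]='d', s[8]='w'
Vowels found: 1
Result: 1


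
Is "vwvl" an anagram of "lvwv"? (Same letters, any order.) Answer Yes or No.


String 1: 'lvwv' -> sorted: 'lvvw'
String 2: 'vwvl' -> sorted: 'lvvw'
Compare sorted forms: 'lvvw' == 'lvvw'
Anagram: Yes


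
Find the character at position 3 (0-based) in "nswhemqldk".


Input string: 'nswhemqldk'
Operation: get character at index 3
Index mapping: s[0]='n', s[1]='s', s[2]='w', s[3]='h'
Result: 'h'


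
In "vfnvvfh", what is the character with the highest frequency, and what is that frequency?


Input: 'vfnvvfh'
Operation: tally each character
Counts: 'f':2, 'h':1, 'n':1, 'v':3
Maximum: 'v' appears 3 times


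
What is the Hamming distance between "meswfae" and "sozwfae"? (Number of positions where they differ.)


String 1: 'meswfae'
String 2: 'sozwfae'
Compare each position: pos 0: 'm'!='s', pos 1: 'e'!='o', pos 2: 's'!='z', pos 3: 'w'=='w', pos 4: 'f'=='f', pos 5: 'a'=='a', pos 6: 'e'=='e'
Differing positions: 3
Hamming distance: 3


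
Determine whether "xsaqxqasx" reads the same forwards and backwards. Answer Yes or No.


Input string: 'xsaqxqasx'
Reversed: 'xsaqxqasx'
Compare pairs: s[0]='x' vs s[8]='x' (match), s[1]='s' vs s[7]='s' (match), s[2]='a' vs s[6]='a' (match), s[3]='q' vs s[5]='q' (match)
Palindrome: Yes


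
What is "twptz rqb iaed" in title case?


Input string: 'twptz rqb iaed'
Operation: capitalize first letter of each word
Word transformations: 'twptz'->'Twptz', 'rqb'->'Rqb', 'iaed'->'Iaed'
Result: Twptz Rqb Iaed


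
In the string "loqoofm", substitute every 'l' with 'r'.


Input string: 'loqoofm'
Operation: replace 'l' with 'r'
Positions of 'l': 0
After replacement: roqoofm


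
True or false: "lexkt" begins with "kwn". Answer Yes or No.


Input string: 'lexkt'
Prefix to check: 'kwn'
First 3 characters of input: 'lex'
Match: False
Result: No


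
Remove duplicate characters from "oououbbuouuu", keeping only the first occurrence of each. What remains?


Input: 'oououbbuouuu'
Operation: keep first occurrence of each character
Scan: s[0]='o' new -> keep; s[1]='o' seen -> skip; s[2]='u' new -> keep; s[3]='o' seen -> skip; s[4]='u' seen -> skip; s[5]='b' new -> keep; s[6]='b' seen -> skip; s[7]='u' seen -> skip; s[8]='o' seen -> skip; s[9]='u' seen -> skip; s[10]='u' seen -> skip; s[11]='u' seen -> skip
Result: oub


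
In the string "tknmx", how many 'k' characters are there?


Input string: 'tknmx'
Target character: 'k'
Scan each position: s[1]='k'
Matches found at indices: 1
Total: 1


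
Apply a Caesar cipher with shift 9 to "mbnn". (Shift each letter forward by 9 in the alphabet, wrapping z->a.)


Input: 'mbnn', shift = 9
Operation: for each letter, (position + 9) mod 26
Mapping: 'm'(12+9=21)->'v', 'b'(1+9=10)->'k', 'n'(13+9=22)->'w', 'n'(13+9=22)->'w'
Result: vkww


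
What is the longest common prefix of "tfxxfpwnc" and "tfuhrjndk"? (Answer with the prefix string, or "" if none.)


String 1: 'tfxxfpwnc'
String 2: 'tfuhrjndk'
Compare position by position:
pos 0: 't' vs 't' match
pos 1: 'f' vs 'f' match
pos 2: 'x' vs 'u' differ -> stop
Longest common prefix: "tf" (length 2)


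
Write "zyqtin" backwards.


Input string: 'zyqtin'
Operation: reverse character order
Original order: 'z' -> 'y' -> 'q' -> 't' -> 'i' -> 'n'
Reversed order: 'n' -> 'i' -> 't' -> 'q' -> 'y' -> 'z'
Result: nitqyz


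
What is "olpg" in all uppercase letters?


Input string: 'olpg'
Operation: convert each letter to uppercase
Mapping: 'o'->'O', 'l'->'L', 'p'->'P', 'g'->'G'
Result: OLPG


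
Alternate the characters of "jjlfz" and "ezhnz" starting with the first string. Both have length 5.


String 1: 'jjlfz'
String 2: 'ezhnz'
Operation: alternate characters
Pairs: 'j'+'e', 'j'+'z', 'l'+'h', 'f'+'n', 'z'+'z'
Result: jejzlhfnzz


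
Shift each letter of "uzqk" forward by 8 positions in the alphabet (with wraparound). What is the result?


Input: 'uzqk', shift = 8
Operation: for each letter, (position + 8) mod 26
Mapping: 'u'(20+8=28, 28 mod 26=2)->'c', 'z'(25+8=33, 33 mod 26=7)->'h', 'q'(16+8=24)->'y', 'k'(10+8=18)->'s'
Result: chys


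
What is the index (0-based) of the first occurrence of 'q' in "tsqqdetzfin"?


Input string: 'tsqqdetzfin'
Target: 'q'
Scanning left to right: s[0]='t', s[1]='s', s[2]='q'
First match at index: 2


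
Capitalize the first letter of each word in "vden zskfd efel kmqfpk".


Input string: 'vden zskfd efel kmqfpk'
Operation: capitalize first letter of each word
Word transformations: 'vden'->'Vden', 'zskfd'->'Zskfd', 'efel'->'Efel', 'kmqfpk'->'Kmqfpk'
Result: Vden Zskfd Efel Kmqfpk


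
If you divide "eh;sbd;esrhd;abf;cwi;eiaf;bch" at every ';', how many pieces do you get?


Input string: 'eh;sbd;esrhd;abf;cwi;eiaf;bch'
Delimiter: ';'
Split result: 'eh', 'sbd', 'esrhd', 'abf', 'cwi', 'eiaf', 'bch'
Number of parts: 7


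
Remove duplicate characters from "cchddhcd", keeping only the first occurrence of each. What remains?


Input: 'cchddhcd'
Operation: keep first occurrence of each character
Scan: s[0]='c' new -> keep; s[1]='c' seen -> skip; s[2]='h' new -> keep; s[3]='d' new -> keep; s[4]='d' seen -> skip; s[5]='h' seen -> skip; s[6]='c' seen -> skip; s[7]='d' seen -> skip
Result: chd


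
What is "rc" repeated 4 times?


Input string: 'rc'
Operation: repeat 4 times
Concatenation: 'rc' + 'rc' + 'rc' + 'rc'
Result: rcrcrcrc


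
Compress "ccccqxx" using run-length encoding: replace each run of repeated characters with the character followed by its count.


Input: 'ccccqxx'
Operation: identify consecutive runs
Runs: 'cccc' -> c4, 'q' -> q1, 'xx' -> x2
Encoded: c4q1x2


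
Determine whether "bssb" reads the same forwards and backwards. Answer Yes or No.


Input string: 'bssb'
Reversed: 'bssb'
Compare pairs: s[0]='b' vs s[3]='b' (match), s[1]='s' vs s[2]='s' (match)
Palindrome: Yes


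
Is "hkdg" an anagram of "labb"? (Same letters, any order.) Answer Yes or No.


String 1: 'labb' -> sorted: 'abbl'
String 2: 'hkdg' -> sorted: 'dghk'
Compare sorted forms: 'abbl' != 'dghk'
Anagram: No


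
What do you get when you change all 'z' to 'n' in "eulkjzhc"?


Input string: 'eulkjzhc'
Operation: replace 'z' with 'n'
Positions of 'z': 5
After replacement: eulkjnhc


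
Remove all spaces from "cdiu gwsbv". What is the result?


Input string: 'cdiu gwsbv'
Operation: remove all spaces
Words: 'cdiu', 'gwsbv'
Join without spaces: cdiugwsbv


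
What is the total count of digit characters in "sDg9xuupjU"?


Input string: 'sDg9xuupjU'
Operation: count digit characters (0-9)
Scan: 's', 'D', 'g', '9'(digit), 'x', 'u', 'u', 'p', 'j', 'U'
Digits found: 1
Result: 1


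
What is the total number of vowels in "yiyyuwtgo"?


Input string: 'yiyyuwtgo'
Operation: count vowels (a, e, i, o, u)
Scan: s[0]='y', s[1]='i' (vowel), s[2]='y', s[3]='y', s[4]='u' (vowel), s[5]='w', s[6]='t', s[7]='g', s[8]='o' (vowel)
Vowels found: 3
Result: 3


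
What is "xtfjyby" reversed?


Input string: 'xtfjyby'
Operation: reverse character order
Original order: 'x' -> 't' -> 'f' -> 'j' -> 'y' -> 'b' -> 'y'
Reversed order: 'y' -> 'b' -> 'y' -> 'j' -> 'f' -> 't' -> 'x'
Result: ybyjftx


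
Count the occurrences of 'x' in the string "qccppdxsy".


Input string: 'qccppdxsy'
Target character: 'x'
Scan each position: s[6]='x'
Matches found at indices: 6
Total: 1


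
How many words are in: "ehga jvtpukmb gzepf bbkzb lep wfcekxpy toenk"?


Input string: 'ehga jvtpukmb gzepf bbkzb lep wfcekxpy toenk'
Operation: split by spaces
Words found: 'ehga', 'jvtpukmb', 'gzepf', 'bbkzb', 'lep', 'wfcekxpy', 'toenk'
Word count: 7


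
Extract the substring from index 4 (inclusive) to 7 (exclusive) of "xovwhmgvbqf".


Input string: 'xovwhmgvbqf'
Operation: slice [4:7]
Extract characters: s[4]='h', s[5]='m', s[6]='g'
Result: hmg


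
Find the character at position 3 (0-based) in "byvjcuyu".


Input string: 'byvjcuyu'
Operation: get character at index 3
Index mapping: s[0]='b', s[1]='y', s[2]='v', s[3]='j'
Result: 'j'


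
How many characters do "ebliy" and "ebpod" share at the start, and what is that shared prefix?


String 1: 'ebliy'
String 2: 'ebpod'
Compare position by position:
pos 0: 'e' vs 'e' match
pos 1: 'b' vs 'b' match
pos 2: 'l' vs 'p' differ -> stop
Longest common prefix: "eb" (length 2)


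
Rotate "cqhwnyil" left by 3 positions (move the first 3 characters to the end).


Input: 'cqhwnyil', shift = 3
Operation: split at index 3 and swap parts
Front part s[0:3] = 'cqh'
Back part s[3:] = 'wnyil'
Rotated = back + front = 'wnyil' + 'cqh'
Result: wnyilcqh


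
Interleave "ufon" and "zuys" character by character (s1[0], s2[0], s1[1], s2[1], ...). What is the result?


String 1: 'ufon'
String 2: 'zuys'
Operation: alternate characters
Pairs: 'u'+'z', 'f'+'u', 'o'+'y', 'n'+'s'
Result: uzfuoyns


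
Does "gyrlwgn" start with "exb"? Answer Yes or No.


Input string: 'gyrlwgn'
Prefix to check: 'exb'
First 3 characters of input: 'gyr'
Match: False
Result: No


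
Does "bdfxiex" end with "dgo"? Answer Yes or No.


Input string: 'bdfxiex'
Suffix to check: 'dgo'
Last 3 characters of input: 'iex'
Match: False
Result: No


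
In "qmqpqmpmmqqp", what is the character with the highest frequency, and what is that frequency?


Input: 'qmqpqmpmmqqp'
Operation: tally each character
Counts: 'm':4, 'p':3, 'q':5
Maximum: 'q' appears 5 times


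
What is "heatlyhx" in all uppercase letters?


Input string: 'heatlyhx'
Operation: convert each letter to uppercase
Mapping: 'h'->'H', 'e'->'E', 'a'->'A', 't'->'T', 'l'->'L', 'y'->'Y', 'h'->'H', 'x'->'X'
Result: HEATLYHX


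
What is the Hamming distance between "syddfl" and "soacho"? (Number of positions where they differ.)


String 1: 'syddfl'
String 2: 'soacho'
Compare each position: pos 0: 's'=='s', pos 1: 'y'!='o', pos 2: 'd'!='a', pos 3: 'd'!='c', pos 4: 'f'!='h', pos 5: 'l'!='o'
Differing positions: 5
Hamming distance: 5


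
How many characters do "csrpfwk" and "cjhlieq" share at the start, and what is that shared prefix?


String 1: 'csrpfwk'
String 2: 'cjhlieq'
Compare position by position:
pos 0: 'c' vs 'c' match
pos 1: 's' vs 'j' differ -> stop
Longest common prefix: "c" (length 1)


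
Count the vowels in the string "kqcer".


Input string: 'kqcer'
Operation: count vowels (a, e, i, o, u)
Scan: s[0]='k', s[1]='q', s[2]='c', s[3]='e' (vowel), s[4]='r'
Vowels found: 1
Result: 1


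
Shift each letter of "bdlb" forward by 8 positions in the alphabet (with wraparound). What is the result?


Input: 'bdlb', shift = 8
Operation: for each letter, (position + 8) mod 26
Mapping: 'b'(1+8=9)->'j', 'd'(3+8=11)->'l', 'l'(11+8=19)->'t', 'b'(1+8=9)->'j'
Result: jltj


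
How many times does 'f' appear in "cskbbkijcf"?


Input string: 'cskbbkijcf'
Target character: 'f'
Scan each position: s[9]='f'
Matches found at indices: 9
Total: 1


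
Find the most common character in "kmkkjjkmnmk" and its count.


Input: 'kmkkjjkmnmk'
Operation: tally each character
Counts: 'j':2, 'k':5, 'm':3, 'n':1
Maximum: 'k' appears 5 times


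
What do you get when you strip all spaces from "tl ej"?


Input string: 'tl ej'
Operation: remove all spaces
Words: 'tl', 'ej'
Join without spaces: tlej


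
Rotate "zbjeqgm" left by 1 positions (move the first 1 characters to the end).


Input: 'zbjeqgm', shift = 1
Operation: split at index 1 and swap parts
Front part s[0:1] = 'z'
Back part s[1:] = 'bjeqgm'
Rotated = back + front = 'bjeqgm' + 'z'
Result: bjeqgmz


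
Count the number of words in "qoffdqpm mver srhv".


Input string: 'qoffdqpm mver srhv'
Operation: split by spaces
Words found: 'qoffdqpm', 'mver', 'srhv'
Word count: 3


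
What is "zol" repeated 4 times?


Input string: 'zol'
Operation: repeat 4 times
Concatenation: 'zol' + 'zol' + 'zol' + 'zol'
Result: zolzolzolzol


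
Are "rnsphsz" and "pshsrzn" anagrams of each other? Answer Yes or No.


String 1: 'rnsphsz' -> sorted: 'hnprssz'
String 2: 'pshsrzn' -> sorted: 'hnprssz'
Compare sorted forms: 'hnprssz' == 'hnprssz'
Anagram: Yes


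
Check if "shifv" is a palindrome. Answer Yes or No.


Input string: 'shifv'
Reversed: 'vfihs'
Compare pairs: s[0]='s' vs s[4]='v' (mismatch), s[1]='h' vs s[3]='f' (mismatch)
Palindrome: No


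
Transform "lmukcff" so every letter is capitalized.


Input string: 'lmukcff'
Operation: convert each letter to uppercase
Mapping: 'l'->'L', 'm'->'M', 'u'->'U', 'k'->'K', 'c'->'C', 'f'->'F', 'f'->'F'
Result: LMUKCFF


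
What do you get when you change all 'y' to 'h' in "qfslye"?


Input string: 'qfslye'
Operation: replace 'y' with 'h'
Positions of 'y': 4
After replacement: qfslhe


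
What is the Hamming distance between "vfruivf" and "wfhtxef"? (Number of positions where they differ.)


String 1: 'vfruivf'
String 2: 'wfhtxef'
Compare each position: pos 0: 'v'!='w', pos 1: 'f'=='f', pos 2: 'r'!='h', pos 3: 'u'!='t', pos 4: 'i'!='x', pos 5: 'v'!='e', pos 6: 'f'=='f'
Differing positions: 5
Hamming distance: 5


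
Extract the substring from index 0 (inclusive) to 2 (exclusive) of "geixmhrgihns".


Input string: 'geixmhrgihns'
Operation: slice [0:2]
Extract characters: s[0]='g', s[1]='e'
Result: ge


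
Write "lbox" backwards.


Input string: 'lbox'
Operation: reverse character order
Original order: 'l' -> 'b' -> 'o' -> 'x'
Reversed order: 'x' -> 'o' -> 'b' -> 'l'
Result: xobl


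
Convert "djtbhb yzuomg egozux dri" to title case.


Input string: 'djtbhb yzuomg egozux dri'
Operation: capitalize first letter of each word
Word transformations: 'djtbhb'->'Djtbhb', 'yzuomg'->'Yzuomg', 'egozux'->'Egozux', 'dri'->'Dri'
Result: Djtbhb Yzuomg Egozux Dri


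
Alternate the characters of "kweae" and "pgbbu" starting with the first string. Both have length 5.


String 1: 'kweae'
String 2: 'pgbbu'
Operation: alternate characters
Pairs: 'k'+'p', 'w'+'g', 'e'+'b', 'a'+'b', 'e'+'u'
Result: kpwgebabeu


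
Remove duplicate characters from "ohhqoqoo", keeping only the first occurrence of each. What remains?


Input: 'ohhqoqoo'
Operation: keep first occurrence of each character
Scan: s[0]='o' new -> keep; s[1]='h' new -> keep; s[2]='h' seen -> skip; s[3]='q' new -> keep; s[4]='o' seen -> skip; s[5]='q' seen -> skip; s[6]='o' seen -> skip; s[7]='o' seen -> skip
Result: ohq


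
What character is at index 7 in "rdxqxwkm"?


Input string: 'rdxqxwkm'
Operation: get character at index 7
Index mapping: s[0]='r', s[1]='d', s[2]='x', s[3]='q', s[4]='x', s[5]='w', s[6]='k', s[7]='m'
Result: 'm'


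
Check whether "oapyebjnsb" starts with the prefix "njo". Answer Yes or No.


Input string: 'oapyebjnsb'
Prefix to check: 'njo'
First 3 characters of input: 'oap'
Match: False
Result: No


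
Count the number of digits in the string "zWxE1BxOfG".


Input string: 'zWxE1BxOfG'
Operation: count digit characters (0-9)
Scan: 'z', 'W', 'x', 'E', '1'(digit), 'B', 'x', 'O', 'f', 'G'
Digits found: 1
Result: 1


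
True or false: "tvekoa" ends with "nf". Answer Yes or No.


Input string: 'tvekoa'
Suffix to check: 'nf'
Last 2 characters of input: 'oa'
Match: False
Result: No


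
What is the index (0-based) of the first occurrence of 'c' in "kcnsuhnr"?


Input string: 'kcnsuhnr'
Target: 'c'
Scanning left to right: s[0]='k', s[1]='c'
First match at index: 1


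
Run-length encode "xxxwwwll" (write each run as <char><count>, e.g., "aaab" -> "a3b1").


Input: 'xxxwwwll'
Operation: identify consecutive runs
Runs: 'xxx' -> x3, 'www' -> w3, 'll' -> l2
Encoded: x3w3l2


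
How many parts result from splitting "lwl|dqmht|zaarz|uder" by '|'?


Input string: 'lwl|dqmht|zaarz|uder'
Delimiter: '|'
Split result: 'lwl', 'dqmht', 'zaarz', 'uder'
Number of parts: 4


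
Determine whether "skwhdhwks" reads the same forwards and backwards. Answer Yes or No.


Input string: 'skwhdhwks'
Reversed: 'skwhdhwks'
Compare pairs: s[0]='s' vs s[8]='s' (match), s[1]='k' vs s[7]='k' (match), s[2]='w' vs s[6]='w' (match), s[3]='h' vs s[5]='h' (match)
Palindrome: Yes


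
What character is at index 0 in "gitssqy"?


Input string: 'gitssqy'
Operation: get character at index 0
Index mapping: s[0]='g'
Result: 'g'


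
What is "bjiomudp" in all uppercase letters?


Input string: 'bjiomudp'
Operation: convert each letter to uppercase
Mapping: 'b'->'B', 'j'->'J', 'i'->'I', 'o'->'O', 'm'->'M', 'u'->'U', 'd'->'D', 'p'->'P'
Result: BJIOMUDP


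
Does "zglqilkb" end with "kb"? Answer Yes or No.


Input string: 'zglqilkb'
Suffix to check: 'kb'
Last 2 characters of input: 'kb'
Match: True
Result: Yes


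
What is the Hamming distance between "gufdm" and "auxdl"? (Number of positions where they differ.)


String 1: 'gufdm'
String 2: 'auxdl'
Compare each position: pos 0: 'g'!='a', pos 1: 'u'=='u', pos 2: 'f'!='x', pos 3: 'd'=='d', pos 4: 'm'!='l'
Differing positions: 3
Hamming distance: 3


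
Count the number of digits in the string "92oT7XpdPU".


Input string: '92oT7XpdPU'
Operation: count digit characters (0-9)
Scan: '9'(digit), '2'(digit), 'o', 'T', '7'(digit), 'X', 'p', 'd', 'P', 'U'
Digits found: 3
Result: 3


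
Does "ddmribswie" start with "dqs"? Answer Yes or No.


Input string: 'ddmribswie'
Prefix to check: 'dqs'
First 3 characters of input: 'ddm'
Match: False
Result: No


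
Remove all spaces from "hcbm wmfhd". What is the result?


Input string: 'hcbm wmfhd'
Operation: remove all spaces
Words: 'hcbm', 'wmfhd'
Join without spaces: hcbmwmfhd


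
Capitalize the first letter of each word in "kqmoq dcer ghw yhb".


Input string: 'kqmoq dcer ghw yhb'
Operation: capitalize first letter of each word
Word transformations: 'kqmoq'->'Kqmoq', 'dcer'->'Dcer', 'ghw'->'Ghw', 'yhb'->'Yhb'
Result: Kqmoq Dcer Ghw Yhb


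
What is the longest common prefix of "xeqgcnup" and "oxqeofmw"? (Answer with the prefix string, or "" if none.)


String 1: 'xeqgcnup'
String 2: 'oxqeofmw'
Compare position by position:
pos 0: 'x' vs 'o' differ -> stop
Longest common prefix: "" (length 0)


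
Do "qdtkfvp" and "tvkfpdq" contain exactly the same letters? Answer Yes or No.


String 1: 'qdtkfvp' -> sorted: 'dfkpqtv'
String 2: 'tvkfpdq' -> sorted: 'dfkpqtv'
Compare sorted forms: 'dfkpqtv' == 'dfkpqtv'
Anagram: Yes


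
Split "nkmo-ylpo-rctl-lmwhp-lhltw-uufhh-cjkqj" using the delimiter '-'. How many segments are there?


Input string: 'nkmo-ylpo-rctl-lmwhp-lhltw-uufhh-cjkqj'
Delimiter: '-'
Split result: 'nkmo', 'ylpo', 'rctl', 'lmwhp', 'lhltw', 'uufhh', 'cjkqj'
Number of parts: 7


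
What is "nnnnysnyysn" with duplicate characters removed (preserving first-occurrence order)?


Input: 'nnnnysnyysn'
Operation: keep first occurrence of each character
Scan: s[0]='n' new -> keep; s[1]='n' seen -> skip; s[2]='n' seen -> skip; s[3]='n' seen -> skip; s[4]='y' new -> keep; s[5]='s' new -> keep; s[6]='n' seen -> skip; s[7]='y' seen -> skip; s[8]='y' seen -> skip; s[9]='s' seen -> skip; s[10]='n' seen -> skip
Result: nys


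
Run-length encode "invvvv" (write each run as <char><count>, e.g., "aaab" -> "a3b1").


Input: 'invvvv'
Operation: identify consecutive runs
Runs: 'i' -> i1, 'n' -> n1, 'vvvv' -> v4
Encoded: i1n1v4


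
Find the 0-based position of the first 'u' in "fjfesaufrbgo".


Input string: 'fjfesaufrbgo'
Target: 'u'
Scanning left to right: s[0]='f', s[1]='j', s[2]='f', s[3]='e', s[4]='s', s[5]='a', s[6]='u'
First match at index: 6


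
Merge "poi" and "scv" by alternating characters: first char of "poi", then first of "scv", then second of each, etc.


String 1: 'poi'
String 2: 'scv'
Operation: alternate characters
Pairs: 'p'+'s', 'o'+'c', 'i'+'v'
Result: psociv


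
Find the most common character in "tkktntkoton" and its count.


Input: 'tkktntkoton'
Operation: tally each character
Counts: 'k':3, 'n':2, 'o':2, 't':4
Maximum: 't' appears 4 times


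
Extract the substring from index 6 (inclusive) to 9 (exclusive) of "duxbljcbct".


Input string: 'duxbljcbct'
Operation: slice [6:9]
Extract characters: s[6]='c', s[7]='b', s[8]='c'
Result: cbc


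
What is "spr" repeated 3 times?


Input string: 'spr'
Operation: repeat 3 times
Concatenation: 'spr' + 'spr' + 'spr'
Result: sprsprspr


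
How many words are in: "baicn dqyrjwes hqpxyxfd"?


Input string: 'baicn dqyrjwes hqpxyxfd'
Operation: split by spaces
Words found: 'baicn', 'dqyrjwes', 'hqpxyxfd'
Word count: 3


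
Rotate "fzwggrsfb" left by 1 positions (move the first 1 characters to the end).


Input: 'fzwggrsfb', shift = 1
Operation: split at index 1 and swap parts
Front part s[0:1] = 'f'
Back part s[1:] = 'zwggrsfb'
Rotated = back + front = 'zwggrsfb' + 'f'
Result: zwggrsfbf


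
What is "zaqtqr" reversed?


Input string: 'zaqtqr'
Operation: reverse character order
Original order: 'z' -> 'a' -> 'q' -> 't' -> 'q' -> 'r'
Reversed order: 'r' -> 'q' -> 't' -> 'q' -> 'a' -> 'z'
Result: rqtqaz


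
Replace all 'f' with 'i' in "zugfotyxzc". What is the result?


Input string: 'zugfotyxzc'
Operation: replace 'f' with 'i'
Positions of 'f': 3
After replacement: zugiotyxzc


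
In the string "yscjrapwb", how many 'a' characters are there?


Input string: 'yscjrapwb'
Target character: 'a'
Scan each position: s[5]='a'
Matches found at indices: 5
Total: 1


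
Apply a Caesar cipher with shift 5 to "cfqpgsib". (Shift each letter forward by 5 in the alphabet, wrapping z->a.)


Input: 'cfqpgsib', shift = 5
Operation: for each letter, (position + 5) mod 26
Mapping: 'c'(2+5=7)->'h', 'f'(5+5=10)->'k', 'q'(16+5=21)->'v', 'p'(15+5=20)->'u', 'g'(6+5=11)->'l', 's'(18+5=23)->'x', 'i'(8+5=13)->'n', 'b'(1+5=6)->'g'
Result: hkvulxng


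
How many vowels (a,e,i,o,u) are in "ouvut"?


Input string: 'ouvut'
Operation: count vowels (a, e, i, o, u)
Scan: s[0]='o' (vowel), s[1]='u' (vowel), s[2]='v', s[3]='u' (vowel), s[4]='t'
Vowels found: 3
Result: 3


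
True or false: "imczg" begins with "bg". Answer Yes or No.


Input string: 'imczg'
Prefix to check: 'bg'
First 2 characters of input: 'im'
Match: False
Result: No


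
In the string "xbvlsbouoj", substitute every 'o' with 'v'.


Input string: 'xbvlsbouoj'
Operation: replace 'o' with 'v'
Positions of 'o': 6, 8
After replacement: xbvlsbvuvj


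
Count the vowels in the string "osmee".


Input string: 'osmee'
Operation: count vowels (a, e, i, o, u)
Scan: s[0]='o' (vowel), s[1]='s', s[2]='m', s[3]='e' (vowel), s[4]='e' (vowel)
Vowels found: 3
Result: 3


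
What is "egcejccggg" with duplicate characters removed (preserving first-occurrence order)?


Input: 'egcejccggg'
Operation: keep first occurrence of each character
Scan: s[0]='e' new -> keep; s[1]='g' new -> keep; s[2]='c' new -> keep; s[3]='e' seen -> skip; s[4]='j' new -> keep; s[5]='c' seen -> skip; s[6]='c' seen -> skip; s[7]='g' seen -> skip; s[8]='g' seen -> skip; s[9]='g' seen -> skip
Result: egcj


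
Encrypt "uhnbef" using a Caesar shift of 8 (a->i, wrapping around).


Input: 'uhnbef', shift = 8
Operation: for each letter, (position + 8) mod 26
Mapping: 'u'(20+8=28, 28 mod 26=2)->'c', 'h'(7+8=15)->'p', 'n'(13+8=21)->'v', 'b'(1+8=9)->'j', 'e'(4+8=12)->'m', 'f'(5+8=13)->'n'
Result: cpvjmn


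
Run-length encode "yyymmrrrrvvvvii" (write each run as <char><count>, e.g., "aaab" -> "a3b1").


Input: 'yyymmrrrrvvvvii'
Operation: identify consecutive runs
Runs: 'yyy' -> y3, 'mm' -> m2, 'rrrr' -> r4, 'vvvv' -> v4, 'ii' -> i2
Encoded: y3m2r4v4i2


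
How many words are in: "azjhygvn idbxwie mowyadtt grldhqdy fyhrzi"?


Input string: 'azjhygvn idbxwie mowyadtt grldhqdy fyhrzi'
Operation: split by spaces
Words found: 'azjhygvn', 'idbxwie', 'mowyadtt', 'grldhqdy', 'fyhrzi'
Word count: 5


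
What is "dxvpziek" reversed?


Input string: 'dxvpziek'
Operation: reverse character order
Original order: 'd' -> 'x' -> 'v' -> 'p' -> 'z' -> 'i' -> 'e' -> 'k'
Reversed order: 'k' -> 'e' -> 'i' -> 'z' -> 'p' -> 'v' -> 'x' -> 'd'
Result: keizpvxd


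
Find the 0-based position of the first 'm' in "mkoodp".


Input string: 'mkoodp'
Target: 'm'
Scanning left to right: s[0]='m'
First match at index: 0


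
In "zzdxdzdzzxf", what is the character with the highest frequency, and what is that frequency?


Input: 'zzdxdzdzzxf'
Operation: tally each character
Counts: 'd':3, 'f':1, 'x':2, 'z':5
Maximum: 'z' appears 5 times


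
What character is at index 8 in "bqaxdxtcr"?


Input string: 'bqaxdxtcr'
Operation: get character at index 8
Index mapping: s[0]='b', s[1]='q', s[2]='a', s[3]='x', s[4]='d', s[5]='x', s[6]='t', s[7]='c', s[8]='r'
Result: 'r'


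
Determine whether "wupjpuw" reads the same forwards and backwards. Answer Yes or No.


Input string: 'wupjpuw'
Reversed: 'wupjpuw'
Compare pairs: s[0]='w' vs s[6]='w' (match), s[1]='u' vs s[5]='u' (match), s[2]='p' vs s[4]='p' (match)
Palindrome: Yes


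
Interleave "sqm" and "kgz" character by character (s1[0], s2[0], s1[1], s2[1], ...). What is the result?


String 1: 'sqm'
String 2: 'kgz'
Operation: alternate characters
Pairs: 's'+'k', 'q'+'g', 'm'+'z'
Result: skqgmz


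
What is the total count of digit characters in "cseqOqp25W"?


Input string: 'cseqOqp25W'
Operation: count digit characters (0-9)
Scan: 'c', 's', 'e', 'q', 'O', 'q', 'p', '2'(digit), '5'(digit), 'W'
Digits found: 2
Result: 2


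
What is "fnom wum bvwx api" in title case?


Input string: 'fnom wum bvwx api'
Operation: capitalize first letter of each word
Word transformations: 'fnom'->'Fnom', 'wum'->'Wum', 'bvwx'->'Bvwx', 'api'->'Api'
Result: Fnom Wum Bvwx Api


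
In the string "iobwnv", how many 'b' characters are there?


Input string: 'iobwnv'
Target character: 'b'
Scan each position: s[2]='b'
Matches found at indices: 2
Total: 1


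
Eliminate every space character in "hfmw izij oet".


Input string: 'hfmw izij oet'
Operation: remove all spaces
Words: 'hfmw', 'izij', 'oet'
Join without spaces: hfmwizijoet


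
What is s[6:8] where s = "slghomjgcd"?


Input string: 'slghomjgcd'
Operation: slice [6:8]
Extract characters: s[6]='j', s[7]='g'
Result: jg


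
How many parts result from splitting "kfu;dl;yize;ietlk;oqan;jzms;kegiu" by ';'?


Input string: 'kfu;dl;yize;ietlk;oqan;jzms;kegiu'
Delimiter: ';'
Split result: 'kfu', 'dl', 'yize', 'ietlk', 'oqan', 'jzms', 'kegiu'
Number of parts: 7


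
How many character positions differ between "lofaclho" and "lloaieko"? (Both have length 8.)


String 1: 'lofaclho'
String 2: 'lloaieko'
Compare each position: pos 0: 'l'=='l', pos 1: 'o'!='l', pos 2: 'f'!='o', pos 3: 'a'=='a', pos 4: 'c'!='i', pos 5: 'l'!='e', pos 6: 'h'!='k', pos 7: 'o'=='o'
Differing positions: 5
Hamming distance: 5


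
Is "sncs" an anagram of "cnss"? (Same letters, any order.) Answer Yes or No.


String 1: 'cnss' -> sorted: 'cnss'
String 2: 'sncs' -> sorted: 'cnss'
Compare sorted forms: 'cnss' == 'cnss'
Anagram: Yes


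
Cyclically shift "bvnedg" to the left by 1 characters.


Input: 'bvnedg', shift = 1
Operation: split at index 1 and swap parts
Front part s[0:1] = 'b'
Back part s[1:] = 'vnedg'
Rotated = back + front = 'vnedg' + 'b'
Result: vnedgb


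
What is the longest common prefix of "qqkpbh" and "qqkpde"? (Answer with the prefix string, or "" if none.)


String 1: 'qqkpbh'
String 2: 'qqkpde'
Compare position by position:
pos 0: 'q' vs 'q' match
pos 1: 'q' vs 'q' match
pos 2: 'k' vs 'k' match
pos 3: 'p' vs 'p' match
pos 4: 'b' vs 'd' differ -> stop
Longest common prefix: "qqkp" (length 4)


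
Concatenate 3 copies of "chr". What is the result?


Input string: 'chr'
Operation: repeat 3 times
Concatenation: 'chr' + 'chr' + 'chr'
Result: chrchrchr


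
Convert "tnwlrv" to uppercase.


Input string: 'tnwlrv'
Operation: convert each letter to uppercase
Mapping: 't'->'T', 'n'->'N', 'w'->'W', 'l'->'L', 'r'->'R', 'v'->'V'
Result: TNWLRV


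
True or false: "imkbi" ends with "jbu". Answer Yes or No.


Input string: 'imkbi'
Suffix to check: 'jbu'
Last 3 characters of input: 'kbi'
Match: False
Result: No


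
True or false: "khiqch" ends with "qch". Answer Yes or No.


Input string: 'khiqch'
Suffix to check: 'qch'
Last 3 characters of input: 'qch'
Match: True
Result: Yes


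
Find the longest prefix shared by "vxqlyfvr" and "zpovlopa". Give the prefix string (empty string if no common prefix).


String 1: 'vxqlyfvr'
String 2: 'zpovlopa'
Compare position by position:
pos 0: 'v' vs 'z' differ -> stop
Longest common prefix: "" (length 0)


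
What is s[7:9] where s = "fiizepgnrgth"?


Input string: 'fiizepgnrgth'
Operation: slice [7:9]
Extract characters: s[7]='n', s[8]='r'
Result: nr


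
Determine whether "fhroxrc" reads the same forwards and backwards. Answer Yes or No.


Input string: 'fhroxrc'
Reversed: 'crxorhf'
Compare pairs: s[0]='f' vs s[6]='c' (mismatch), s[1]='h' vs s[5]='r' (mismatch), s[2]='r' vs s[4]='x' (mismatch)
Palindrome: No


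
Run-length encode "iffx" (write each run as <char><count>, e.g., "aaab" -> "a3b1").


Input: 'iffx'
Operation: identify consecutive runs
Runs: 'i' -> i1, 'ff' -> f2, 'x' -> x1
Encoded: i1f2x1


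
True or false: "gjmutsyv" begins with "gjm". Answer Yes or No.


Input string: 'gjmutsyv'
Prefix to check: 'gjm'
First 3 characters of input: 'gjm'
Match: True
Result: Yes


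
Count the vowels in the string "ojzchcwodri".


Input string: 'ojzchcwodri'
Operation: count vowels (a, e, i, o, u)
Scan: s[0]='o' (vowel), s[1]='j', s[2]='z', s[3]='c', s[4]='h', s[5]='c', s[6]='w', s[7]='o' (vowel), s[8]='d', s[9]='r', s[10]='i' (vowel)
Vowels found: 3
Result: 3


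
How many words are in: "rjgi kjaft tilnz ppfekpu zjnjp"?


Input string: 'rjgi kjaft tilnz ppfekpu zjnjp'
Operation: split by spaces
Words found: 'rjgi', 'kjaft', 'tilnz', 'ppfekpu', 'zjnjp'
Word count: 5


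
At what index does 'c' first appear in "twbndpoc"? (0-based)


Input string: 'twbndpoc'
Target: 'c'
Scanning left to right: s[0]='t', s[1]='w', s[2]='b', s[3]='n', s[4]='d', s[5]='p', s[6]='o', s[7]='c'
First match at index: 7


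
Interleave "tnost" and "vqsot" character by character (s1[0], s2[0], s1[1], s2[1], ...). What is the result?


String 1: 'tnost'
String 2: 'vqsot'
Operation: alternate characters
Pairs: 't'+'v', 'n'+'q', 'o'+'s', 's'+'o', 't'+'t'
Result: tvnqossott


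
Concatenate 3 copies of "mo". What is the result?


Input string: 'mo'
Operation: repeat 3 times
Concatenation: 'mo' + 'mo' + 'mo'
Result: momomo


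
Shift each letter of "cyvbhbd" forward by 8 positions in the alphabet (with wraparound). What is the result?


Input: 'cyvbhbd', shift = 8
Operation: for each letter, (position + 8) mod 26
Mapping: 'c'(2+8=10)->'k', 'y'(24+8=32, 32 mod 26=6)->'g', 'v'(21+8=29, 29 mod 26=3)->'d', 'b'(1+8=9)->'j', 'h'(7+8=15)->'p', 'b'(1+8=9)->'j', 'd'(3+8=11)->'l'
Result: kgdjpjl


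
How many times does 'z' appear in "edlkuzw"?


Input string: 'edlkuzw'
Target character: 'z'
Scan each position: s[5]='z'
Matches found at indices: 5
Total: 1


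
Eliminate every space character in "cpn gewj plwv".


Input string: 'cpn gewj plwv'
Operation: remove all spaces
Words: 'cpn', 'gewj', 'plwv'
Join without spaces: cpngewjplwv


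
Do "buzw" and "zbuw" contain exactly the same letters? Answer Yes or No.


String 1: 'buzw' -> sorted: 'buwz'
String 2: 'zbuw' -> sorted: 'buwz'
Compare sorted forms: 'buwz' == 'buwz'
Anagram: Yes


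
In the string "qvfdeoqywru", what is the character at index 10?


Input string: 'qvfdeoqywru'
Operation: get character at index 10
Index mapping: s[0]='q', s[1]='v', s[2]='f', s[3]='d', s[4]='e', s[5]='o', s[6]='q', s[7]='y', s[8]='w', s[9]='r', s[10]='u'
Result: 'u'


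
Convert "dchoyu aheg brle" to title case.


Input string: 'dchoyu aheg brle'
Operation: capitalize first letter of each word
Word transformations: 'dchoyu'->'Dchoyu', 'aheg'->'Aheg', 'brle'->'Brle'
Result: Dchoyu Aheg Brle


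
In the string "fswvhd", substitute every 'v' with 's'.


Input string: 'fswvhd'
Operation: replace 'v' with 's'
Positions of 'v': 3
After replacement: fswshd


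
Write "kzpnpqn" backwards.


Input string: 'kzpnpqn'
Operation: reverse character order
Original order: 'k' -> 'z' -> 'p' -> 'n' -> 'p' -> 'q' -> 'n'
Reversed order: 'n' -> 'q' -> 'p' -> 'n' -> 'p' -> 'z' -> 'k'
Result: nqpnpzk


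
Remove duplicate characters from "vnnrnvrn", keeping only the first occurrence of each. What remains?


Input: 'vnnrnvrn'
Operation: keep first occurrence of each character
Scan: s[0]='v' new -> keep; s[1]='n' new -> keep; s[2]='n' seen -> skip; s[3]='r' new -> keep; s[4]='n' seen -> skip; s[5]='v' seen -> skip; s[6]='r' seen -> skip; s[7]='n' seen -> skip
Result: vnr


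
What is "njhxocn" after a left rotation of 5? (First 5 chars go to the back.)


Input: 'njhxocn', shift = 5
Operation: split at index 5 and swap parts
Front part s[0:5] = 'njhxo'
Back part s[5:] = 'cn'
Rotated = back + front = 'cn' + 'njhxo'
Result: cnnjhxo


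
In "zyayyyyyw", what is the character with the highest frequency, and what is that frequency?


Input: 'zyayyyyyw'
Operation: tally each character
Counts: 'a':1, 'w':1, 'y':6, 'z':1
Maximum: 'y' appears 6 times


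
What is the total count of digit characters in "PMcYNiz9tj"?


Input string: 'PMcYNiz9tj'
Operation: count digit characters (0-9)
Scan: 'P', 'M', 'c', 'Y', 'N', 'i', 'z', '9'(digit), 't', 'j'
Digits found: 1
Result: 1


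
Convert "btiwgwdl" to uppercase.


Input string: 'btiwgwdl'
Operation: convert each letter to uppercase
Mapping: 'b'->'B', 't'->'T', 'i'->'I', 'w'->'W', 'g'->'G', 'w'->'W', 'd'->'D', 'l'->'L'
Result: BTIWGWDL


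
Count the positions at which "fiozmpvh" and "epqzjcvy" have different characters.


String 1: 'fiozmpvh'
String 2: 'epqzjcvy'
Compare each position: pos 0: 'f'!='e', pos 1: 'i'!='p', pos 2: 'o'!='q', pos 3: 'z'=='z', pos 4: 'm'!='j', pos 5: 'p'!='c', pos 6: 'v'=='v', pos 7: 'h'!='y'
Differing positions: 6
Hamming distance: 6


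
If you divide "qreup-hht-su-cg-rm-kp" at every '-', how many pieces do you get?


Input string: 'qreup-hht-su-cg-rm-kp'
Delimiter: '-'
Split result: 'qreup', 'hht', 'su', 'cg', 'rm', 'kp'
Number of parts: 6


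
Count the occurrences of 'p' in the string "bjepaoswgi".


Input string: 'bjepaoswgi'
Target character: 'p'
Scan each position: s[3]='p'
Matches found at indices: 3
Total: 1


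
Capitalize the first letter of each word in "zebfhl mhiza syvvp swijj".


Input string: 'zebfhl mhiza syvvp swijj'
Operation: capitalize first letter of each word
Word transformations: 'zebfhl'->'Zebfhl', 'mhiza'->'Mhiza', 'syvvp'->'Syvvp', 'swijj'->'Swijj'
Result: Zebfhl Mhiza Syvvp Swijj


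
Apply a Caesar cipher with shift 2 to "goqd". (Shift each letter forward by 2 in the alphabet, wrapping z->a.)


Input: 'goqd', shift = 2
Operation: for each letter, (position + 2) mod 26
Mapping: 'g'(6+2=8)->'i', 'o'(14+2=16)->'q', 'q'(16+2=18)->'s', 'd'(3+2=5)->'f'
Result: iqsf


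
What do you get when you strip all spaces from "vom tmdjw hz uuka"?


Input string: 'vom tmdjw hz uuka'
Operation: remove all spaces
Words: 'vom', 'tmdjw', 'hz', 'uuka'
Join without spaces: vomtmdjwhzuuka


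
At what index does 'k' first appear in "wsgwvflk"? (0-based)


Input string: 'wsgwvflk'
Target: 'k'
Scanning left to right: s[0]='w', s[1]='s', s[2]='g', s[3]='w', s[4]='v', s[5]='f', s[6]='l', s[7]='k'
First match at index: 7


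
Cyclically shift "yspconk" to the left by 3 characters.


Input: 'yspconk', shift = 3
Operation: split at index 3 and swap parts
Front part s[0:3] = 'ysp'
Back part s[3:] = 'conk'
Rotated = back + front = 'conk' + 'ysp'
Result: conkysp


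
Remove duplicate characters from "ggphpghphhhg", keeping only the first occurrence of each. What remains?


Input: 'ggphpghphhhg'
Operation: keep first occurrence of each character
Scan: s[0]='g' new -> keep; s[1]='g' seen -> skip; s[2]='p' new -> keep; s[3]='h' new -> keep; s[4]='p' seen -> skip; s[5]='g' seen -> skip; s[6]='h' seen -> skip; s[7]='p' seen -> skip; s[8]='h' seen -> skip; s[9]='h' seen -> skip; s[10]='h' seen -> skip; s[11]='g' seen -> skip
Result: gph


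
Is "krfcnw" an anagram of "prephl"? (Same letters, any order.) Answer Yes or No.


String 1: 'prephl' -> sorted: 'ehlppr'
String 2: 'krfcnw' -> sorted: 'cfknrw'
Compare sorted forms: 'ehlppr' != 'cfknrw'
Anagram: No


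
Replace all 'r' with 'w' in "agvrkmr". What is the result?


Input string: 'agvrkmr'
Operation: replace 'r' with 'w'
Positions of 'r': 3, 6
After replacement: agvwkmw


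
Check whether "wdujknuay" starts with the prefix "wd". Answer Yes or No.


Input string: 'wdujknuay'
Prefix to check: 'wd'
First 2 characters of input: 'wd'
Match: True
Result: Yes


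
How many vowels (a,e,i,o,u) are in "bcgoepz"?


Input string: 'bcgoepz'
Operation: count vowels (a, e, i, o, u)
Scan: s[0]='b', s[1]='c', s[2]='g', s[3]='o' (vowel), s[4]='e' (vowel), s[5]='p', s[6]='z'
Vowels found: 2
Result: 2


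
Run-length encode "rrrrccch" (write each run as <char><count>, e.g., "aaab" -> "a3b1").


Input: 'rrrrccch'
Operation: identify consecutive runs
Runs: 'rrrr' -> r4, 'ccc' -> c3, 'h' -> h1
Encoded: r4c3h1


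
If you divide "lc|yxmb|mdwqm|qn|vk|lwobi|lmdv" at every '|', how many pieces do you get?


Input string: 'lc|yxmb|mdwqm|qn|vk|lwobi|lmdv'
Delimiter: '|'
Split result: 'lc', 'yxmb', 'mdwqm', 'qn', 'vk', 'lwobi', 'lmdv'
Number of parts: 7


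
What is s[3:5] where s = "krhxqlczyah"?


Input string: 'krhxqlczyah'
Operation: slice [3:5]
Extract characters: s[3]='x', s[4]='q'
Result: xq
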